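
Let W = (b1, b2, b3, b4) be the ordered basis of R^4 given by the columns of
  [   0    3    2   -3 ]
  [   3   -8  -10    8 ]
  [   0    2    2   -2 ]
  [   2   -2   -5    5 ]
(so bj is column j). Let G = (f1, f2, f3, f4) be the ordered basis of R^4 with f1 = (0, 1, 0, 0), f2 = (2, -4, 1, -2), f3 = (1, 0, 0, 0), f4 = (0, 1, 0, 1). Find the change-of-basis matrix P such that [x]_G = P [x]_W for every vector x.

Take x = bj: its W-coordinates are the j-th standard unit vector, so P e_j — column j of P — equals [bj]_G.
b1 = f1 + 0·f2 + 0·f3 + 2f4, giving column 1 = (1, 0, 0, 2); repeating for each j gives P = [[1, -2, -1, -1], [0, 2, 2, -2], [0, -1, -2, 1], [2, 2, -1, 1]].

[[1, -2, -1, -1], [0, 2, 2, -2], [0, -1, -2, 1], [2, 2, -1, 1]]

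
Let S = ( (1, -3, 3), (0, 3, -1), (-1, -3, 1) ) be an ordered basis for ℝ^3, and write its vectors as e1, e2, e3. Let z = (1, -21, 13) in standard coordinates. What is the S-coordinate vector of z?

(3, -2, 2)

Write z = c_1 e1 + ... + c_3 e3 and solve for the c_i.
Row-reducing the augmented matrix [M | z] gives c = (3, -2, 2).
Check: 3e1 - 2e2 + 2e3 = (1, -21, 13).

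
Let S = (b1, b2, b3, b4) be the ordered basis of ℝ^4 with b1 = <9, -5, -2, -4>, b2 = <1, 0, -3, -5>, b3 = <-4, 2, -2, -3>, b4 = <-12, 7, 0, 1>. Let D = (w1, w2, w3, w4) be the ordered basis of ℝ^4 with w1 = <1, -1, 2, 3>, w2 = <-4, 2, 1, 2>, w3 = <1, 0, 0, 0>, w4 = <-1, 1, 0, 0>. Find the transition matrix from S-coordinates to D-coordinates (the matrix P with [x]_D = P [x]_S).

Take x = bj: its S-coordinates are the j-th standard unit vector, so P e_j — column j of P — equals [bj]_D.
b1 = 0·w1 - 2w2 + 0·w3 - w4, giving column 1 = <0, -2, 0, -1>; repeating for each j gives P = [[0, -1, -1, -1], [-2, -1, 0, 2], [0, -1, -2, -1], [-1, 1, 1, 2]].

[[0, -1, -1, -1], [-2, -1, 0, 2], [0, -1, -2, -1], [-1, 1, 1, 2]]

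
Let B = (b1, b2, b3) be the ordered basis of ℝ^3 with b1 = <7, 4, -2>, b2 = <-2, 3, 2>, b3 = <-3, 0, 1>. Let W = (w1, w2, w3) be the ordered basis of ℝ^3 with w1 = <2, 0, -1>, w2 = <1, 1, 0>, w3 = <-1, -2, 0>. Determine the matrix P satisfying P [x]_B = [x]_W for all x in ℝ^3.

Column j of P is [bj]_W, since P maps B-coordinates to W-coordinates.
Expressing b1 in W: b1 = 2w1 + 2w2 - w3, so column 1 of P is <2, 2, -1>.
Doing the same for each bj gives P = [[2, -2, -1], [2, 1, -2], [-1, -1, -1]].

[[2, -2, -1], [2, 1, -2], [-1, -1, -1]]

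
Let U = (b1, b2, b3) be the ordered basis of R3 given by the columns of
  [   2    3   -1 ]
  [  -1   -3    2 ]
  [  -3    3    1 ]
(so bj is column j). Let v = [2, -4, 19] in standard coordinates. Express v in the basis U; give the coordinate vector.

[-3, 3, 1]

[v]_U is the unique c with M c = v, where M has columns b1, ..., b3.
Row-reducing the augmented matrix [M | v] gives c = (-3, 3, 1).
Check: -3b1 + 3b2 + b3 = [2, -4, 19].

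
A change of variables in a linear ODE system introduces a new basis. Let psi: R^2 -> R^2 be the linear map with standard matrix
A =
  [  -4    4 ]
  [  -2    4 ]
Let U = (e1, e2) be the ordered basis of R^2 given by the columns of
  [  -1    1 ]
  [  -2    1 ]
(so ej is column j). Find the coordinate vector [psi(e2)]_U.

[-2, -2]

Column 2 of [psi]_U is the U-coordinate vector of psi(e2).
In standard coordinates psi(e2) = A e2 = [0, 2].
Converting to U: [0, 2] = -2e1 - 2e2, so the coordinate vector is [-2, -2].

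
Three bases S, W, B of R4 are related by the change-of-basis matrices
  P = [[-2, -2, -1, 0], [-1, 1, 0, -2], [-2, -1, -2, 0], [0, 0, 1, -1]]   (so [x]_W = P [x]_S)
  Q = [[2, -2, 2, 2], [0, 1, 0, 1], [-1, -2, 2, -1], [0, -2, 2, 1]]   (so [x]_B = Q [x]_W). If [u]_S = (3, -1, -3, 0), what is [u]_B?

(2, -7, 14, 7)

Apply P to get W-coordinates (-1, -4, 1, -3), then Q to get B-coordinates.
The result is [u]_B = (2, -7, 14, 7).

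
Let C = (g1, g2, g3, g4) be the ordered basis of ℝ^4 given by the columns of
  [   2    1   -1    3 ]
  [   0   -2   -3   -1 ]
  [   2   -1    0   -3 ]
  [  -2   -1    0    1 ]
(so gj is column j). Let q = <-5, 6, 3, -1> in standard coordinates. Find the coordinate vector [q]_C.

We seek scalars with c_1 g1 + ... + c_4 g4 = q; equivalently solve M c = q where the columns of M are g1, ..., g4.
Gaussian elimination on [M | q] yields c = (-1, 1, -2, -2).
Check: -g1 + g2 - 2g3 - 2g4 = <-5, 6, 3, -1>.

<-1, 1, -2, -2>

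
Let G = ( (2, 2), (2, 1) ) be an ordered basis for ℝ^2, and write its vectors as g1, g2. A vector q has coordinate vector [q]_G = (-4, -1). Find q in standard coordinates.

(-10, -9)

By definition q = -4g1 - g2.
Summing componentwise gives (-10, -9).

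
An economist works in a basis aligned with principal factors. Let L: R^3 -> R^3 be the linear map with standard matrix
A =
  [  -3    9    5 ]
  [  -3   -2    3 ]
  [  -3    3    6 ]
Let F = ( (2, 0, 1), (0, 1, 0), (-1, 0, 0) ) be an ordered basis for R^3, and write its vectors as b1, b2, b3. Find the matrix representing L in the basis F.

[[0, 3, 3], [-3, -2, 3], [1, -3, 3]]

The j-th column of [L]_F is [L(bj)]_F.
L(b1) = A b1 = (-1, -3, 0) = 0·b1 - 3b2 + b3, so column 1 is (0, -3, 1).
Repeating for b2, b3 and assembling the columns gives [[0, 3, 3], [-3, -2, 3], [1, -3, 3]].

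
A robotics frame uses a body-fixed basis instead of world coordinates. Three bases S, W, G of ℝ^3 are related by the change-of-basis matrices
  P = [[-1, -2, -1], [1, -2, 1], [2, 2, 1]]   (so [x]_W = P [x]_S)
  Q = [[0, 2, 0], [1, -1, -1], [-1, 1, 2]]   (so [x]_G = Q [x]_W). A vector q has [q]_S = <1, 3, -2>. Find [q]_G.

Composing the changes, [q]_G = Q P [q]_S.
Q P = [[2, -4, 2], [-4, -2, -3], [6, 4, 4]]; applying this to <1, 3, -2> gives <-14, -4, 10>.

<-14, -4, 10>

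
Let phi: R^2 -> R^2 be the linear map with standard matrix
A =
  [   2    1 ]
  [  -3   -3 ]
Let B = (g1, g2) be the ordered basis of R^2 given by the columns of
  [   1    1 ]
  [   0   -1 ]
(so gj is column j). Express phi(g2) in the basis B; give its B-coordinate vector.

Compute phi(g2) = A g2 = <1, 0> in standard coordinates.
Then write this in B-coordinates: solve for y in y_1 g1 + y_2 g2 = <1, 0>.
This gives y = <1, 0>, which is column 2 of [phi]_B.

<1, 0>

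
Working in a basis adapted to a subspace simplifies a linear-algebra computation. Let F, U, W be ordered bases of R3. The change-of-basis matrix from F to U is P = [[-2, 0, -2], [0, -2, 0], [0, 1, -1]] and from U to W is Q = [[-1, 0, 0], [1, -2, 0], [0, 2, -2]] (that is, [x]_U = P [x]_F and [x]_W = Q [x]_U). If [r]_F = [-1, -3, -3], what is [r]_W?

Apply P to get U-coordinates [8, 6, 0], then Q to get W-coordinates.
The result is [r]_W = [-8, -4, 12].

[-8, -4, 12]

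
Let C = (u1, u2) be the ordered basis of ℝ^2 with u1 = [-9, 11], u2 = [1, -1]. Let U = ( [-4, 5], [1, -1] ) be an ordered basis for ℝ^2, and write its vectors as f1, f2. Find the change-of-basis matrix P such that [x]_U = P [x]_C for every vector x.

Let M have columns uj and N have columns fj. Then for every x, N [x]_U = x = M [x]_C, so P = N^(-1) M.
Since det N = -1, N^(-1) has integer entries; multiplying gives P = [[2, 0], [-1, 1]].

[[2, 0], [-1, 1]]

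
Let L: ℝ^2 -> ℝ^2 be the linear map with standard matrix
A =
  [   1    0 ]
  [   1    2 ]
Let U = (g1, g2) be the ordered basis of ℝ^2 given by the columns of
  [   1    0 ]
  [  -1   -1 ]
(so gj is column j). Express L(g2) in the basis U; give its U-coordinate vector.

[0, 2]

Column 2 of [L]_U is the U-coordinate vector of L(g2).
In standard coordinates L(g2) = A g2 = [0, -2].
Converting to U: [0, -2] = 0·g1 + 2g2, so the coordinate vector is [0, 2].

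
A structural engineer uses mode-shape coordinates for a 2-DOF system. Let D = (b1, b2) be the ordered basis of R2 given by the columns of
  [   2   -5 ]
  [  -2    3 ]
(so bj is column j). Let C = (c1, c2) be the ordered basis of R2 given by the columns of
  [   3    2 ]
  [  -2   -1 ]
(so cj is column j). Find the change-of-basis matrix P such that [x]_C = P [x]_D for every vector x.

Take x = bj: its D-coordinates are the j-th standard unit vector, so P e_j — column j of P — equals [bj]_C.
b1 = 2c1 - 2c2, giving column 1 = [2, -2]; repeating for each j gives P = [[2, -1], [-2, -1]].

[[2, -1], [-2, -1]]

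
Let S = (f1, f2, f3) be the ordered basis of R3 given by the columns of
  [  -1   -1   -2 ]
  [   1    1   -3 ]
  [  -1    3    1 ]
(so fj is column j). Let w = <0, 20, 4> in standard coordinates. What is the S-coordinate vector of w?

<4, 4, -4>

Write w = c_1 f1 + ... + c_3 f3 and solve for the c_i.
Gaussian elimination on [M | w] yields c = (4, 4, -4).
Check: 4f1 + 4f2 - 4f3 = <0, 20, 4>.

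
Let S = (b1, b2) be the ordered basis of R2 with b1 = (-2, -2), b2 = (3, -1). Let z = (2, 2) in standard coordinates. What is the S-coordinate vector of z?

Write z = c_1 b1 + c_2 b2 and solve for the c_i.
System: -2c_1 + 3c_2 = 2, -2c_1 - c_2 = 2; solving gives c_1 = -1, c_2 = 0.
Check: -b1 + 0·b2 = (2, 2).

(-1, 0)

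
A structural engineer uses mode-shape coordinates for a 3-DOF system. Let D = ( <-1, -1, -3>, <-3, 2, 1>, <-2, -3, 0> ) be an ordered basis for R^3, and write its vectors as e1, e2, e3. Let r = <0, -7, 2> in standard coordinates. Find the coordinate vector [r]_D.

Write r = c_1 e1 + ... + c_3 e3 and solve for the c_i.
Row-reducing the augmented matrix [M | r] gives c = (-1, -1, 2).
Check: -e1 - e2 + 2e3 = <0, -7, 2>.

<-1, -1, 2>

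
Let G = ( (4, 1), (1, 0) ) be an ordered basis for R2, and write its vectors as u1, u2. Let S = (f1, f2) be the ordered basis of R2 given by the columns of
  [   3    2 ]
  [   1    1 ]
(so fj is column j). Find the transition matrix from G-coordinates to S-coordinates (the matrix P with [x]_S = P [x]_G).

Take x = uj: its G-coordinates are the j-th standard unit vector, so P e_j — column j of P — equals [uj]_S.
u1 = 2f1 - f2, giving column 1 = (2, -1); repeating for each j gives P = [[2, 1], [-1, -1]].

[[2, 1], [-1, -1]]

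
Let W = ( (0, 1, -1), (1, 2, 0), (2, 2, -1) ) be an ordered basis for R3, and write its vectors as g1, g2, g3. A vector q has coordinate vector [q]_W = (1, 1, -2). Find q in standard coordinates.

(-3, -1, 1)

The coordinates say q = g1 + g2 - 2g3; adding the scaled basis vectors gives (-3, -1, 1).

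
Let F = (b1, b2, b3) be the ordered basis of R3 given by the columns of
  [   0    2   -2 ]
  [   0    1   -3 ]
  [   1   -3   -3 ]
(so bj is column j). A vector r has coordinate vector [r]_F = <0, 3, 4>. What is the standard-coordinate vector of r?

<-2, -9, -21>

The coordinates say r = 0·b1 + 3b2 + 4b3; adding the scaled basis vectors gives <-2, -9, -21>.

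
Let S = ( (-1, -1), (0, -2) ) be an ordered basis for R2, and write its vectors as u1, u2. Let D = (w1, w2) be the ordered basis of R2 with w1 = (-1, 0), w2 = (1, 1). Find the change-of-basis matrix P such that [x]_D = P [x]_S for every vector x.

Column j of P is [uj]_D, since P maps S-coordinates to D-coordinates.
Expressing u1 in D: u1 = 0·w1 - w2, so column 1 of P is (0, -1).
Doing the same for each uj gives P = [[0, -2], [-1, -2]].

[[0, -2], [-1, -2]]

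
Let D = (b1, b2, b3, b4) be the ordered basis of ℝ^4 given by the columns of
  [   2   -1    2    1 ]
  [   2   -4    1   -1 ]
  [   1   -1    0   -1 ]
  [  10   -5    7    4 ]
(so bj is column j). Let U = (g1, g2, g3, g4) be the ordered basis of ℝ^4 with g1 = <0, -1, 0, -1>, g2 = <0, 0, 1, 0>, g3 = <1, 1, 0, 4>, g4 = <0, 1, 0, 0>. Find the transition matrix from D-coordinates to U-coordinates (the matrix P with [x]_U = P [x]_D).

[[-2, 1, 1, 0], [1, -1, 0, -1], [2, -1, 2, 1], [-2, -2, 0, -2]]

Take x = bj: its D-coordinates are the j-th standard unit vector, so P e_j — column j of P — equals [bj]_U.
b1 = -2g1 + g2 + 2g3 - 2g4, giving column 1 = <-2, 1, 2, -2>; repeating for each j gives P = [[-2, 1, 1, 0], [1, -1, 0, -1], [2, -1, 2, 1], [-2, -2, 0, -2]].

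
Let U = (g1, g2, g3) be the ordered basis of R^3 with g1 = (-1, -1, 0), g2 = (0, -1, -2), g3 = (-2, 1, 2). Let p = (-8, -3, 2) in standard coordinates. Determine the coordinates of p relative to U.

We seek scalars with c_1 g1 + ... + c_3 g3 = p; equivalently solve M c = p where the columns of M are g1, ..., g3.
Solving this 3x3 system gives c = (4, 1, 2).
Check: 4g1 + g2 + 2g3 = (-8, -3, 2).

(4, 1, 2)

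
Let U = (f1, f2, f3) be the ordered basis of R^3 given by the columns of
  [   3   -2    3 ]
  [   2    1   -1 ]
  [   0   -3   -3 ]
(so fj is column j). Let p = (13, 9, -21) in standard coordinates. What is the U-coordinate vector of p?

[p]_U is the unique c with M c = p, where M has columns f1, ..., f3.
Solving this 3x3 system gives c = (4, 4, 3).
Check: 4f1 + 4f2 + 3f3 = (13, 9, -21).

(4, 4, 3)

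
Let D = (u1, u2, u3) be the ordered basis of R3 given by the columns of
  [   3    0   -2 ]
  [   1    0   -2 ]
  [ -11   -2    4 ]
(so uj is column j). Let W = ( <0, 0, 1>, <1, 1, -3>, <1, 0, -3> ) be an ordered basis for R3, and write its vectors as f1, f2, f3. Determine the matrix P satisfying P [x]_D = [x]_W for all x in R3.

[[-2, -2, -2], [1, 0, -2], [2, 0, 0]]

Column j of P is [uj]_W, since P maps D-coordinates to W-coordinates.
Expressing u1 in W: u1 = -2f1 + f2 + 2f3, so column 1 of P is <-2, 1, 2>.
Doing the same for each uj gives P = [[-2, -2, -2], [1, 0, -2], [2, 0, 0]].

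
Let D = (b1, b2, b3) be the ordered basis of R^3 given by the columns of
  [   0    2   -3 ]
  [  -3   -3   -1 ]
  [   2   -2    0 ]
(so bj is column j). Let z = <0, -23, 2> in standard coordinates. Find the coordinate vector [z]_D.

<4, 3, 2>

[z]_D is the unique c with M c = z, where M has columns b1, ..., b3.
Solving this 3x3 system gives c = (4, 3, 2).
Check: 4b1 + 3b2 + 2b3 = <0, -23, 2>.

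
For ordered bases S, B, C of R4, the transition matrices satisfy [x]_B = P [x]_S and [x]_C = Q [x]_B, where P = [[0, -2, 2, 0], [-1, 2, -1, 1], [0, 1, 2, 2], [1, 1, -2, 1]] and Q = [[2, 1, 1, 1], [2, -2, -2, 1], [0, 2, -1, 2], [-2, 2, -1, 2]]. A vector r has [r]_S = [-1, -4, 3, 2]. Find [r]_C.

[17, 23, -40, -68]

Apply P to get B-coordinates [14, -8, 6, -9], then Q to get C-coordinates.
The result is [r]_C = [17, 23, -40, -68].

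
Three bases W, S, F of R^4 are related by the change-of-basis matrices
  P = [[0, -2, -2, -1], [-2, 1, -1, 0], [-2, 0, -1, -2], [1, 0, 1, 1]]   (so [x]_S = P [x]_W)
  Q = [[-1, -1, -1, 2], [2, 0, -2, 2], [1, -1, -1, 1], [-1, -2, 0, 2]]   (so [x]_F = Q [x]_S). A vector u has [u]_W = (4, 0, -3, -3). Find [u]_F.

(-9, 12, 11, -3)

Apply P to get S-coordinates (9, -5, 1, -2), then Q to get F-coordinates.
The result is [u]_F = (-9, 12, 11, -3).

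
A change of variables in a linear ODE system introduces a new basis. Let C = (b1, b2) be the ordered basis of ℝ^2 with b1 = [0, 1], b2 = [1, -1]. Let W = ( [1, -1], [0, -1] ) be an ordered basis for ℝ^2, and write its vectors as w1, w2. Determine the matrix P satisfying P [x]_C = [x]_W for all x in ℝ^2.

Take x = bj: its C-coordinates are the j-th standard unit vector, so P e_j — column j of P — equals [bj]_W.
b1 = 0·w1 - w2, giving column 1 = [0, -1]; repeating for each j gives P = [[0, 1], [-1, 0]].

[[0, 1], [-1, 0]]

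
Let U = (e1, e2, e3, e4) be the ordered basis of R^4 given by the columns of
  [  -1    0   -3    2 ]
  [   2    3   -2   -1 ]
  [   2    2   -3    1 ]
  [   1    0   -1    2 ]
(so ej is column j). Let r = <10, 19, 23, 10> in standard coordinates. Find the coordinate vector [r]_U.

We seek scalars with c_1 e1 + ... + c_4 e4 = r; equivalently solve M c = r where the columns of M are e1, ..., e4.
Gaussian elimination on [M | r] yields c = (3, 3, -3, 2).
Check: 3e1 + 3e2 - 3e3 + 2e4 = <10, 19, 23, 10>.

<3, 3, -3, 2>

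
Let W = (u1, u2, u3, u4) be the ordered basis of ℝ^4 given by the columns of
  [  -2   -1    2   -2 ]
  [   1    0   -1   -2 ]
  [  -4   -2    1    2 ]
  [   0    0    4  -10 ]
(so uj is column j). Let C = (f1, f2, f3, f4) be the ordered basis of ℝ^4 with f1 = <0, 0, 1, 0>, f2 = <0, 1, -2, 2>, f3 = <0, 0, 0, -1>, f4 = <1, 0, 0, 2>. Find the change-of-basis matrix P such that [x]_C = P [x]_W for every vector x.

Let M have columns uj and N have columns fj. Then for every x, N [x]_C = x = M [x]_W, so P = N^(-1) M.
Since det N = -1, N^(-1) has integer entries; multiplying gives P = [[-2, -2, -1, -2], [1, 0, -1, -2], [-2, -2, -2, 2], [-2, -1, 2, -2]].

[[-2, -2, -1, -2], [1, 0, -1, -2], [-2, -2, -2, 2], [-2, -1, 2, -2]]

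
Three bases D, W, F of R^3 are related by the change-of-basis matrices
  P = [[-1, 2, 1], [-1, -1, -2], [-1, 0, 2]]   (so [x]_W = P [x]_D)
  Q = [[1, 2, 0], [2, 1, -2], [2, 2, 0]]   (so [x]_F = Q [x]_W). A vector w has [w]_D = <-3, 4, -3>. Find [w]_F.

First [w]_W = P [w]_D = <8, 5, -3>.
Then [w]_F = Q [w]_W = <18, 27, 26>.

<18, 27, 26>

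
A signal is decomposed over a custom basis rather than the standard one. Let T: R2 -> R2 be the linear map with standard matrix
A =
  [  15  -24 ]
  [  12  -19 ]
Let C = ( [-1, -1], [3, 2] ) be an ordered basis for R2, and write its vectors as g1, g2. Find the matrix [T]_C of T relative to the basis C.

[[-3, 0], [2, -1]]

Let P have columns g1, g2. Then [T]_C = P^(-1) A P.
Here det P = 1, so P^(-1) is integer; computing A P first and then P^(-1)(A P) gives [[-3, 0], [2, -1]].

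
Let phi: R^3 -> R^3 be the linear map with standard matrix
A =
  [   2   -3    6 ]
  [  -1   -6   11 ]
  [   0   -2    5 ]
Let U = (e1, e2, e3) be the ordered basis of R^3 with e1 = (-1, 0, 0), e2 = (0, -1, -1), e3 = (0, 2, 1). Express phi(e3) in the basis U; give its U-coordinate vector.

Column 3 of [phi]_U is the U-coordinate vector of phi(e3).
In standard coordinates phi(e3) = A e3 = (0, -1, 1).
Converting to U: (0, -1, 1) = 0·e1 - 3e2 - 2e3, so the coordinate vector is (0, -3, -2).

(0, -3, -2)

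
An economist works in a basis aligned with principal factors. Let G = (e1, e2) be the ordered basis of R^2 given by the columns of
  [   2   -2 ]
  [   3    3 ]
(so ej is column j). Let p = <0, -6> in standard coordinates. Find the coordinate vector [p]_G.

<-1, -1>

[p]_G is the unique c with M c = p, where M has columns e1, e2.
System: 2c_1 - 2c_2 = 0, 3c_1 + 3c_2 = -6; solving gives c_1 = -1, c_2 = -1.
Check: -e1 - e2 = <0, -6>.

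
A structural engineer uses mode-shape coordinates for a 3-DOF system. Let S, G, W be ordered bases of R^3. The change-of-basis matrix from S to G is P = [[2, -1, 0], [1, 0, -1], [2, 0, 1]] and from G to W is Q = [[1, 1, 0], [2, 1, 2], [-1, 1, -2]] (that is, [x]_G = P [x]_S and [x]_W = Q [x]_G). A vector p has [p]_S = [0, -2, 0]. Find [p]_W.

Apply P to get G-coordinates [2, 0, 0], then Q to get W-coordinates.
The result is [p]_W = [2, 4, -2].

[2, 4, -2]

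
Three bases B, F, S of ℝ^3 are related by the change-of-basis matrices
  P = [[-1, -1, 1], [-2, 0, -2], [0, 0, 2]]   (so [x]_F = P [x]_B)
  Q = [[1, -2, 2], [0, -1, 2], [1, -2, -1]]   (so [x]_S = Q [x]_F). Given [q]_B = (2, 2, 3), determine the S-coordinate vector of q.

First [q]_F = P [q]_B = (-1, -10, 6).
Then [q]_S = Q [q]_F = (31, 22, 13).

(31, 22, 13)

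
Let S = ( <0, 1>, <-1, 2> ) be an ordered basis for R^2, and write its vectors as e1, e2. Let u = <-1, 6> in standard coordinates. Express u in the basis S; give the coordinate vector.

<4, 1>

We seek scalars with c_1 e1 + c_2 e2 = u; equivalently solve M c = u where the columns of M are e1, e2.
System: 0c_1 - c_2 = -1, c_1 + 2c_2 = 6; solving gives c_1 = 4, c_2 = 1.
Check: 4e1 + e2 = <-1, 6>.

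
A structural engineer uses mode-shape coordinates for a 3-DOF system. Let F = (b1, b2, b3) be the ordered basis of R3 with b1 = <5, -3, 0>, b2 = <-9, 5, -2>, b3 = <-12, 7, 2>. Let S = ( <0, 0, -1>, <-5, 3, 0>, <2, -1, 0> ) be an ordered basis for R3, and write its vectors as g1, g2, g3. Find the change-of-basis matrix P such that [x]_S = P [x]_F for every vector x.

Let M have columns bj and N have columns gj. Then for every x, N [x]_S = x = M [x]_F, so P = N^(-1) M.
Since det N = 1, N^(-1) has integer entries; multiplying gives P = [[0, 2, -2], [-1, 1, 2], [0, -2, -1]].

[[0, 2, -2], [-1, 1, 2], [0, -2, -1]]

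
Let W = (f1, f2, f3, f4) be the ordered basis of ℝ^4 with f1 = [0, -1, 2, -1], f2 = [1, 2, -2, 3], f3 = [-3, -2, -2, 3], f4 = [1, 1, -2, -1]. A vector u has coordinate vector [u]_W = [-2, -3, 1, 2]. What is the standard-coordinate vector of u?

[-4, -4, -4, -6]

By definition u = -2f1 - 3f2 + f3 + 2f4.
Summing componentwise gives [-4, -4, -4, -6].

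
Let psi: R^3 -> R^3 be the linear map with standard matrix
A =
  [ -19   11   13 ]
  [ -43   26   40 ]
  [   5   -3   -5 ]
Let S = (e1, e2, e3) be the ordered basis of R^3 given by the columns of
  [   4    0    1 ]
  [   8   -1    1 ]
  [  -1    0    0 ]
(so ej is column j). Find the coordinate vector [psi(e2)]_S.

(-3, 3, 1)

Column 2 of [psi]_S is the S-coordinate vector of psi(e2).
In standard coordinates psi(e2) = A e2 = (-11, -26, 3).
Converting to S: (-11, -26, 3) = -3e1 + 3e2 + e3, so the coordinate vector is (-3, 3, 1).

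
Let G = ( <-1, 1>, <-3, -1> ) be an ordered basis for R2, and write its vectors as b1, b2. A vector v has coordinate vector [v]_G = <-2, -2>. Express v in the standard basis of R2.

<8, 0>

By definition v = -2b1 - 2b2.
Summing componentwise gives <8, 0>.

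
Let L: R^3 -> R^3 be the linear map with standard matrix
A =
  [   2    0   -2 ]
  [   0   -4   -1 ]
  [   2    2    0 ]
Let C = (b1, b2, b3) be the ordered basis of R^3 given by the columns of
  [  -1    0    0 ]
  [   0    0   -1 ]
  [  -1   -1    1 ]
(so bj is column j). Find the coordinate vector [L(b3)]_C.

Column 3 of [L]_C is the C-coordinate vector of L(b3).
In standard coordinates L(b3) = A b3 = (-2, 3, -2).
Converting to C: (-2, 3, -2) = 2b1 - 3b2 - 3b3, so the coordinate vector is (2, -3, -3).

(2, -3, -3)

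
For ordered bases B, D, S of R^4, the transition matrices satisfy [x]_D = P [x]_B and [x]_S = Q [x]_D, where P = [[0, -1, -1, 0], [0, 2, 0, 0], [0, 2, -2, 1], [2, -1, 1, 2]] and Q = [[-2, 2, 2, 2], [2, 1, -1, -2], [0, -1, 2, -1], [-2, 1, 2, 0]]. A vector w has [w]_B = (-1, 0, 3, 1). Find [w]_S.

(2, -7, -13, -4)

First [w]_D = P [w]_B = (-3, 0, -5, 3).
Then [w]_S = Q [w]_D = (2, -7, -13, -4).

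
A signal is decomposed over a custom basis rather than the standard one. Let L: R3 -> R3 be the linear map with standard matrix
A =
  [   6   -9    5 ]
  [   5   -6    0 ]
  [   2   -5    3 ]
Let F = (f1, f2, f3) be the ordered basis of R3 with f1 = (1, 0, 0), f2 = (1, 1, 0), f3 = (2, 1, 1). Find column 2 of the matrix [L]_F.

(1, 2, -3)

Column 2 of [L]_F is the F-coordinate vector of L(f2).
In standard coordinates L(f2) = A f2 = (-3, -1, -3).
Converting to F: (-3, -1, -3) = f1 + 2f2 - 3f3, so the coordinate vector is (1, 2, -3).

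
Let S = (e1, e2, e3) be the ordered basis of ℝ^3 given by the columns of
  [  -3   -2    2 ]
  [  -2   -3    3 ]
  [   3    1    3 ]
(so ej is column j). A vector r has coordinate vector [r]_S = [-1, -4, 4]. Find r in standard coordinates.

[19, 26, 5]

The coordinates say r = -e1 - 4e2 + 4e3; adding the scaled basis vectors gives [19, 26, 5].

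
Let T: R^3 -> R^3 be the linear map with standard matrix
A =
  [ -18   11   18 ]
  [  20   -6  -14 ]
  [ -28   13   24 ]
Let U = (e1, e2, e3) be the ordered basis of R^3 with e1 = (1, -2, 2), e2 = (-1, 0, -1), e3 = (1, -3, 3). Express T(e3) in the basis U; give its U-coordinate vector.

(2, -1, 0)

Compute T(e3) = A e3 = (3, -4, 5) in standard coordinates.
Then write this in U-coordinates: solve for y in y_1 e1 + ... + y_3 e3 = (3, -4, 5).
This gives y = (2, -1, 0), which is column 3 of [T]_U.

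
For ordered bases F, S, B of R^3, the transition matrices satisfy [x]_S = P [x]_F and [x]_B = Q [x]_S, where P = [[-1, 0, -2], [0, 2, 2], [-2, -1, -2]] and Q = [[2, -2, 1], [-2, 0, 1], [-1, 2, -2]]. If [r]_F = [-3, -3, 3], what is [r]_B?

Composing the changes, [r]_B = Q P [r]_F.
Q P = [[-4, -5, -10], [0, -1, 2], [5, 6, 10]]; applying this to [-3, -3, 3] gives [-3, 9, -3].

[-3, 9, -3]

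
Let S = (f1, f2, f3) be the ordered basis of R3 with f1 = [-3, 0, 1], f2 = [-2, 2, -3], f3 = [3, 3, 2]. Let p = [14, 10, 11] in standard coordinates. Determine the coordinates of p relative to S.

[0, -1, 4]

[p]_S is the unique c with M c = p, where M has columns f1, ..., f3.
Solving this 3x3 system gives c = (0, -1, 4).
Check: 0·f1 - f2 + 4f3 = [14, 10, 11].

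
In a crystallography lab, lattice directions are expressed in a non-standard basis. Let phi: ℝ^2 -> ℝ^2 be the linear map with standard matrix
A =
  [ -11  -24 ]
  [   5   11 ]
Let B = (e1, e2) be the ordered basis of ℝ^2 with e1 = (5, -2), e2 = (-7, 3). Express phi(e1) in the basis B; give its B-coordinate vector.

Column 1 of [phi]_B is the B-coordinate vector of phi(e1).
In standard coordinates phi(e1) = A e1 = (-7, 3).
Converting to B: (-7, 3) = 0·e1 + e2, so the coordinate vector is (0, 1).

(0, 1)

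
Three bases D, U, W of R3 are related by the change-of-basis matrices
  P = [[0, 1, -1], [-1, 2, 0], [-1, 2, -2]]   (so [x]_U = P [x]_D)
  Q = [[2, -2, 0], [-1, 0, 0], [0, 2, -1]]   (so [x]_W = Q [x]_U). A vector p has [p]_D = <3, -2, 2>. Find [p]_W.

<6, 4, -3>

Composing the changes, [p]_W = Q P [p]_D.
Q P = [[2, -2, -2], [0, -1, 1], [-1, 2, 2]]; applying this to <3, -2, 2> gives <6, 4, -3>.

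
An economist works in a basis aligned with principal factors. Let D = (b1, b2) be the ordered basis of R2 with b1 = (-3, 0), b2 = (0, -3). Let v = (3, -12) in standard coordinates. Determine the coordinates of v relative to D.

(-1, 4)

We seek scalars with c_1 b1 + c_2 b2 = v; equivalently solve M c = v where the columns of M are b1, b2.
System: -3c_1 + 0c_2 = 3, 0c_1 - 3c_2 = -12; solving gives c_1 = -1, c_2 = 4.
Check: -b1 + 4b2 = (3, -12).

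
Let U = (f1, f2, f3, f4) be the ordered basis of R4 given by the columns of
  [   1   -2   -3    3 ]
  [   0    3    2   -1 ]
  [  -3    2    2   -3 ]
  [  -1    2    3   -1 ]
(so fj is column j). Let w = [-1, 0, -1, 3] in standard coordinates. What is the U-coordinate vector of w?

[w]_U is the unique c with M c = w, where M has columns f1, ..., f4.
Solving this 4x4 system gives c = (0, -1, 2, 1).
Check: 0·f1 - f2 + 2f3 + f4 = [-1, 0, -1, 3].

[0, -1, 2, 1]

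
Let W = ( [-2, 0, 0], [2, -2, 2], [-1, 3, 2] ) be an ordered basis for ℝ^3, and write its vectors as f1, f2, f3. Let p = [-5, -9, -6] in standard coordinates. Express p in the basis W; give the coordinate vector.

[4, 0, -3]

[p]_W is the unique c with M c = p, where M has columns f1, ..., f3.
Solving this 3x3 system gives c = (4, 0, -3).
Check: 4f1 + 0·f2 - 3f3 = [-5, -9, -6].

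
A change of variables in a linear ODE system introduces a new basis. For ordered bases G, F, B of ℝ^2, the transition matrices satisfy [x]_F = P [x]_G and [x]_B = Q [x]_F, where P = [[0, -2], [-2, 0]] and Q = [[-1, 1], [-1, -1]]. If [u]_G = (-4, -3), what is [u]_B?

Apply P to get F-coordinates (6, 8), then Q to get B-coordinates.
The result is [u]_B = (2, -14).

(2, -14)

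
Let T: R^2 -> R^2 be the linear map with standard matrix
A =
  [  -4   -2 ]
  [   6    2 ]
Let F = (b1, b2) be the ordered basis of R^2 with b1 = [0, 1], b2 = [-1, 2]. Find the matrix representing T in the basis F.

[[-2, -2], [2, 0]]

The j-th column of [T]_F is [T(bj)]_F.
T(b1) = A b1 = [-2, 2] = -2b1 + 2b2, so column 1 is [-2, 2].
Repeating for b2 and assembling the columns gives [[-2, -2], [2, 0]].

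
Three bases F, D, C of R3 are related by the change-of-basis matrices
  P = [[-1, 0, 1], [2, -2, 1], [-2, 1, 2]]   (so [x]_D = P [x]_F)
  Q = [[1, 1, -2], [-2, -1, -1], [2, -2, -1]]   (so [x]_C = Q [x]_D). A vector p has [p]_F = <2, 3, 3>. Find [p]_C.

<-8, -8, -5>

Composing the changes, [p]_C = Q P [p]_F.
Q P = [[5, -4, -2], [2, 1, -5], [-4, 3, -2]]; applying this to <2, 3, 3> gives <-8, -8, -5>.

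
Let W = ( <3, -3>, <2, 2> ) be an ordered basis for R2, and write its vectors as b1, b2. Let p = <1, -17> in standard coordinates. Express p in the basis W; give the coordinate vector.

<3, -4>

Write p = c_1 b1 + c_2 b2 and solve for the c_i.
System: 3c_1 + 2c_2 = 1, -3c_1 + 2c_2 = -17; solving gives c_1 = 3, c_2 = -4.
Check: 3b1 - 4b2 = <1, -17>.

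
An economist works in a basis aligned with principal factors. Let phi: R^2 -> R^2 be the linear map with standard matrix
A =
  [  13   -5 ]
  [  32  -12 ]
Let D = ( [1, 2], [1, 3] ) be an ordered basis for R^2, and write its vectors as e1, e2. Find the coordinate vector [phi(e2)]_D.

[-2, 0]

Column 2 of [phi]_D is the D-coordinate vector of phi(e2).
In standard coordinates phi(e2) = A e2 = [-2, -4].
Converting to D: [-2, -4] = -2e1 + 0·e2, so the coordinate vector is [-2, 0].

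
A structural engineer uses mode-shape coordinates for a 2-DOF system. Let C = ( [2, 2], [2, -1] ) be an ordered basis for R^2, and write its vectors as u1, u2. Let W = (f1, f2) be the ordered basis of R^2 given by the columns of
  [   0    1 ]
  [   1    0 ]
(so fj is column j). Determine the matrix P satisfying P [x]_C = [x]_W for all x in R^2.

Take x = uj: its C-coordinates are the j-th standard unit vector, so P e_j — column j of P — equals [uj]_W.
u1 = 2f1 + 2f2, giving column 1 = [2, 2]; repeating for each j gives P = [[2, -1], [2, 2]].

[[2, -1], [2, 2]]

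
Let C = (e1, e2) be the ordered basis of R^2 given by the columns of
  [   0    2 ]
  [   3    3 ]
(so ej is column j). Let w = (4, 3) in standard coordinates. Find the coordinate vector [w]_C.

(-1, 2)

Write w = c_1 e1 + c_2 e2 and solve for the c_i.
System: 0c_1 + 2c_2 = 4, 3c_1 + 3c_2 = 3; solving gives c_1 = -1, c_2 = 2.
Check: -e1 + 2e2 = (4, 3).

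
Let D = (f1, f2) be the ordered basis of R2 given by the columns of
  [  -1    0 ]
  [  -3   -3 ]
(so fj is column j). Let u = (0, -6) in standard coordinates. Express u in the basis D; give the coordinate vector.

(0, 2)

Write u = c_1 f1 + c_2 f2 and solve for the c_i.
System: -c_1 + 0c_2 = 0, -3c_1 - 3c_2 = -6; solving gives c_1 = 0, c_2 = 2.
Check: 0·f1 + 2f2 = (0, -6).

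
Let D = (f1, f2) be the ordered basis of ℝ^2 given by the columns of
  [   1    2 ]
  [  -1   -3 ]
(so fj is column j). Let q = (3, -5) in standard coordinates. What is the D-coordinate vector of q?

(-1, 2)

[q]_D is the unique c with M c = q, where M has columns f1, f2.
System: c_1 + 2c_2 = 3, -c_1 - 3c_2 = -5; solving gives c_1 = -1, c_2 = 2.
Check: -f1 + 2f2 = (3, -5).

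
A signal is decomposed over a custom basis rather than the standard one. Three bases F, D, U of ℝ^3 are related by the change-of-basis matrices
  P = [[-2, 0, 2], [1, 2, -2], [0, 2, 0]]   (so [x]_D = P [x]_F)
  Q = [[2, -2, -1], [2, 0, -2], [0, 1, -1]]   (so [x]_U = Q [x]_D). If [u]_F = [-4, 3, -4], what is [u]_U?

First [u]_D = P [u]_F = [0, 10, 6].
Then [u]_U = Q [u]_D = [-26, -12, 4].

[-26, -12, 4]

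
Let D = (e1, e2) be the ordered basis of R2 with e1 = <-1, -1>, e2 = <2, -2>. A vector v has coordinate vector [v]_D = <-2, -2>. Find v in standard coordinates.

<-2, 6>

By definition v = -2e1 - 2e2.
Summing componentwise gives <-2, 6>.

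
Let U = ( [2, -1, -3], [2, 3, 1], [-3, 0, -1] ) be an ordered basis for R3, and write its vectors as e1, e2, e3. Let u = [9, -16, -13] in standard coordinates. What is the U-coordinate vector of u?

[4, -4, -3]

[u]_U is the unique c with M c = u, where M has columns e1, ..., e3.
Solving this 3x3 system gives c = (4, -4, -3).
Check: 4e1 - 4e2 - 3e3 = [9, -16, -13].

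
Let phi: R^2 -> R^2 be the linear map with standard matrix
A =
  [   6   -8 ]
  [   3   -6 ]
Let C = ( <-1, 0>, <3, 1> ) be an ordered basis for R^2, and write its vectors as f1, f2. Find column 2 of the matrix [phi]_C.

<-1, 3>

Compute phi(f2) = A f2 = <10, 3> in standard coordinates.
Then write this in C-coordinates: solve for y in y_1 f1 + y_2 f2 = <10, 3>.
This gives y = <-1, 3>, which is column 2 of [phi]_C.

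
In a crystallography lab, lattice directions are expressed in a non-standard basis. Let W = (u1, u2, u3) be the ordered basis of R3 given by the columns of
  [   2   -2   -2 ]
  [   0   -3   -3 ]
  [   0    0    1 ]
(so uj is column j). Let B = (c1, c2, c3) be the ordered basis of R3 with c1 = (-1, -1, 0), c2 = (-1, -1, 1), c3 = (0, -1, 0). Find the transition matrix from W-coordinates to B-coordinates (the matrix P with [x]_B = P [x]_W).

Take x = uj: its W-coordinates are the j-th standard unit vector, so P e_j — column j of P — equals [uj]_B.
u1 = -2c1 + 0·c2 + 2c3, giving column 1 = (-2, 0, 2); repeating for each j gives P = [[-2, 2, 1], [0, 0, 1], [2, 1, 1]].

[[-2, 2, 1], [0, 0, 1], [2, 1, 1]]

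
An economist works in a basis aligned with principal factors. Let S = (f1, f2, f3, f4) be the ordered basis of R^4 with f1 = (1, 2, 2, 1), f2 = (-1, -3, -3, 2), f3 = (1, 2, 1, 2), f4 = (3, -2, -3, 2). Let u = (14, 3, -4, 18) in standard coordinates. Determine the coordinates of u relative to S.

Write u = c_1 f1 + ... + c_4 f4 and solve for the c_i.
Gaussian elimination on [M | u] yields c = (2, 1, 4, 3).
Check: 2f1 + f2 + 4f3 + 3f4 = (14, 3, -4, 18).

(2, 1, 4, 3)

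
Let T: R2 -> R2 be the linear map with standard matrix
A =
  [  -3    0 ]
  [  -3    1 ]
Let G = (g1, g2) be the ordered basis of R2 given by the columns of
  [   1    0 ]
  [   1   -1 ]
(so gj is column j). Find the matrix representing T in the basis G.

Let P have columns g1, g2. Then [T]_G = P^(-1) A P.
Here det P = -1, so P^(-1) is integer; computing A P first and then P^(-1)(A P) gives [[-3, 0], [-1, 1]].

[[-3, 0], [-1, 1]]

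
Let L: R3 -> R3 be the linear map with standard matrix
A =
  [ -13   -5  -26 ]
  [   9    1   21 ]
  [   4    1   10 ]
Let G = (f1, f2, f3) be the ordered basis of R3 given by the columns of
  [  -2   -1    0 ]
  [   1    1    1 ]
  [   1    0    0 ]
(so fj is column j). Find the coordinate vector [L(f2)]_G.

<-3, -2, -3>

Compute L(f2) = A f2 = <8, -8, -3> in standard coordinates.
Then write this in G-coordinates: solve for y in y_1 f1 + ... + y_3 f3 = <8, -8, -3>.
This gives y = <-3, -2, -3>, which is column 2 of [L]_G.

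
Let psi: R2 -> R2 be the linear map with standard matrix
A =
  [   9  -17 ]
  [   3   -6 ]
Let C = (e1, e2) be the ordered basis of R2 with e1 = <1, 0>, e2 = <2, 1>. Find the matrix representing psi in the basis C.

The j-th column of [psi]_C is [psi(ej)]_C.
psi(e1) = A e1 = <9, 3> = 3e1 + 3e2, so column 1 is <3, 3>.
Repeating for e2 and assembling the columns gives [[3, 1], [3, 0]].

[[3, 1], [3, 0]]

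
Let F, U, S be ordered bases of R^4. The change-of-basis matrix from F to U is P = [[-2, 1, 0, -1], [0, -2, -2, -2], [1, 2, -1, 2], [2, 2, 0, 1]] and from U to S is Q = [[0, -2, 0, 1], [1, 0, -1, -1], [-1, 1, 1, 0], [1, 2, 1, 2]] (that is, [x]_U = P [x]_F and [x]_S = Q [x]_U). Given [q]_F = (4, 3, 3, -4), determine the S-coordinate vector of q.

Composing the changes, [q]_S = Q P [q]_F.
Q P = [[2, 6, 4, 5], [-5, -3, 1, -4], [3, -1, -3, 1], [3, 3, -5, -1]]; applying this to (4, 3, 3, -4) gives (18, -10, -4, 10).

(18, -10, -4, 10)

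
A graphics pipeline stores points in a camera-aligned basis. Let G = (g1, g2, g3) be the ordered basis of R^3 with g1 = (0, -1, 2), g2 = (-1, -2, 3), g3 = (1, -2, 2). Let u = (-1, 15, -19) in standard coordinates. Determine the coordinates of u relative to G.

(-1, -3, -4)

Write u = c_1 g1 + ... + c_3 g3 and solve for the c_i.
Row-reducing the augmented matrix [M | u] gives c = (-1, -3, -4).
Check: -g1 - 3g2 - 4g3 = (-1, 15, -19).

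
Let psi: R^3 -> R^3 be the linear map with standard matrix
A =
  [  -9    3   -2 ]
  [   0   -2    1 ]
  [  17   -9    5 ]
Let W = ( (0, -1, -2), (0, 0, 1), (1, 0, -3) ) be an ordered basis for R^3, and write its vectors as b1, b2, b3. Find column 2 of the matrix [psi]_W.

(-1, -3, -2)

Column 2 of [psi]_W is the W-coordinate vector of psi(b2).
In standard coordinates psi(b2) = A b2 = (-2, 1, 5).
Converting to W: (-2, 1, 5) = -b1 - 3b2 - 2b3, so the coordinate vector is (-1, -3, -2).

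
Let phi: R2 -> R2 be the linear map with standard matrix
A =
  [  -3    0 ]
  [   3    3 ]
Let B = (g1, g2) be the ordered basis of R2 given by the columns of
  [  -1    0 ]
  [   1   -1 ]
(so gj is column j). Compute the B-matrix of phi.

[[-3, 0], [-3, 3]]

The j-th column of [phi]_B is [phi(gj)]_B.
phi(g1) = A g1 = (3, 0) = -3g1 - 3g2, so column 1 is (-3, -3).
Repeating for g2 and assembling the columns gives [[-3, 0], [-3, 3]].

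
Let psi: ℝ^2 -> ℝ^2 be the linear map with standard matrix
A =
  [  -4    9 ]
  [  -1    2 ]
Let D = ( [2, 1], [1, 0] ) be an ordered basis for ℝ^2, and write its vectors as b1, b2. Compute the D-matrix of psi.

With P the matrix whose columns are b1, b2, [psi]_D = P^(-1) A P.
Column by column: psi(b1) = A b1 = [1, 0]; its D-coordinates [0, 1] give column 1.
Continuing for each basis vector yields [psi]_D = [[0, -1], [1, -2]].

[[0, -1], [1, -2]]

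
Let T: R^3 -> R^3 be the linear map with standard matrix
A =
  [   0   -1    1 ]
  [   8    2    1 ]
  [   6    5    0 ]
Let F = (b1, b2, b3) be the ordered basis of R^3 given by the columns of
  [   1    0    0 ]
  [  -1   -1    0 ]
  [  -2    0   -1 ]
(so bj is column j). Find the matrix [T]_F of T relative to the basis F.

[[-1, 1, -1], [-3, 1, 2], [1, 3, 2]]

The j-th column of [T]_F is [T(bj)]_F.
T(b1) = A b1 = [-1, 4, 1] = -b1 - 3b2 + b3, so column 1 is [-1, -3, 1].
Repeating for b2, b3 and assembling the columns gives [[-1, 1, -1], [-3, 1, 2], [1, 3, 2]].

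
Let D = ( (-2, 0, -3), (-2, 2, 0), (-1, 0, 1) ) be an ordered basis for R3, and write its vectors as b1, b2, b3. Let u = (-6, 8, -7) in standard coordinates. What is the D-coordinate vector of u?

[u]_D is the unique c with M c = u, where M has columns b1, ..., b3.
Gaussian elimination on [M | u] yields c = (1, 4, -4).
Check: b1 + 4b2 - 4b3 = (-6, 8, -7).

(1, 4, -4)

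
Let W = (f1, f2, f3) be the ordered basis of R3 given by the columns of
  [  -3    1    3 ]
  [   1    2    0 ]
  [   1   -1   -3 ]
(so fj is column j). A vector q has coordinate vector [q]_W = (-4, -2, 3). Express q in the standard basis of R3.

The coordinates say q = -4f1 - 2f2 + 3f3; adding the scaled basis vectors gives (19, -8, -11).

(19, -8, -11)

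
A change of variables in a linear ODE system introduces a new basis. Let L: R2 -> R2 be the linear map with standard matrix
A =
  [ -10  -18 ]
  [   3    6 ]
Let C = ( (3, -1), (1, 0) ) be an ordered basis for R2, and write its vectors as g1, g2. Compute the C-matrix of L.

Let P have columns g1, g2. Then [L]_C = P^(-1) A P.
Here det P = 1, so P^(-1) is integer; computing A P first and then P^(-1)(A P) gives [[-3, -3], [-3, -1]].

[[-3, -3], [-3, -1]]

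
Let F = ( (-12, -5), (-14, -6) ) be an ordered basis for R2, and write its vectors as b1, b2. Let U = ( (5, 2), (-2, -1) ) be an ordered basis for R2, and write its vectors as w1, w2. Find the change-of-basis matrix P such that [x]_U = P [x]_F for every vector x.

Take x = bj: its F-coordinates are the j-th standard unit vector, so P e_j — column j of P — equals [bj]_U.
b1 = -2w1 + w2, giving column 1 = (-2, 1); repeating for each j gives P = [[-2, -2], [1, 2]].

[[-2, -2], [1, 2]]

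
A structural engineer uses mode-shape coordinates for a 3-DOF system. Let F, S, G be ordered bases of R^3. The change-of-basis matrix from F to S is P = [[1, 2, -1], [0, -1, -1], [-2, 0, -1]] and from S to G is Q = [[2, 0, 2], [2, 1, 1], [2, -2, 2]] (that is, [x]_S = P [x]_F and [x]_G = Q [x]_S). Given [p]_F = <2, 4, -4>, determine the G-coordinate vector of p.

First [p]_S = P [p]_F = <14, 0, 0>.
Then [p]_G = Q [p]_S = <28, 28, 28>.

<28, 28, 28>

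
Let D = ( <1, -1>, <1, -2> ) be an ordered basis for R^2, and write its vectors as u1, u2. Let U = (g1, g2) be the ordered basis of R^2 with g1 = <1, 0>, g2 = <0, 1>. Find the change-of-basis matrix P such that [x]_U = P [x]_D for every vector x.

Column j of P is [uj]_U, since P maps D-coordinates to U-coordinates.
Expressing u1 in U: u1 = g1 - g2, so column 1 of P is <1, -1>.
Doing the same for each uj gives P = [[1, 1], [-1, -2]].

[[1, 1], [-1, -2]]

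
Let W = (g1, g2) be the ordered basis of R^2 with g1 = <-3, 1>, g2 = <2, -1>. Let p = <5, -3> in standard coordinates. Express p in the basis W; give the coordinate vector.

<1, 4>

We seek scalars with c_1 g1 + c_2 g2 = p; equivalently solve M c = p where the columns of M are g1, g2.
System: -3c_1 + 2c_2 = 5, c_1 - c_2 = -3; solving gives c_1 = 1, c_2 = 4.
Check: g1 + 4g2 = <5, -3>.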